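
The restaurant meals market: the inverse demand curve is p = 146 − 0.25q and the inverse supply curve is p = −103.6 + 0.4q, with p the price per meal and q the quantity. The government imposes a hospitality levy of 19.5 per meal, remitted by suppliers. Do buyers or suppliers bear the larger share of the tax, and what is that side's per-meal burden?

Suppliers bear the larger share: 12 per meal.

Inverting to q(p) form: qd = 584 − 4p; qs = 2.5p + 259.
Before the tax: set 584 − 4p = 2.5p + 259 → p* = 50, q* = 384.
With the tax collected from suppliers, supply shifts: qs = 2.5(p − 19.5) + 259.
Solving gives q = 354 with buyers paying 57.5 and suppliers receiving 38 (the 19.5 wedge).
Per-meal burden: buyers 7.5, suppliers 12.
Suppliers take the larger share because supply is less price-elastic here (demand slope 4 vs supply slope 2.5).
The less price-elastic side of the market bears the larger share of a per-unit tax.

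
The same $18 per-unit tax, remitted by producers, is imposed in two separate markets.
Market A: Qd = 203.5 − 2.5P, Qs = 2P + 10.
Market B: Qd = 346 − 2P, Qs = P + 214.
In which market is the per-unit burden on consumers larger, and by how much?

Market A: pre-tax P* = $43, Q* = 96; post-tax Q = 76; per-unit burden on consumers = $8.
Market B: pre-tax P* = $44, Q* = 258; post-tax Q = 246; per-unit burden on consumers = $6.
Difference: $8 vs $6 → market A is larger by $2.

Market A, by $2.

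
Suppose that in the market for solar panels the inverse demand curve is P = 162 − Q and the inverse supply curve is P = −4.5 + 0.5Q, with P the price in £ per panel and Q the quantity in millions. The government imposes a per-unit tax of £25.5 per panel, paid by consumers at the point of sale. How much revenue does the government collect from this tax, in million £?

Tax revenue = £2397 million.

Inverting to Q(P) form: Qd = 162 − P; Qs = 2P + 9.
Without the tax, 162 − P = 2P + 9 gives 3P = 153, so P* = £51 and Q* = 111.
With the tax collected from consumers, demand (in seller-price terms) shifts: Qd = 162 − (P + 25.5).
Solving gives Q = 94 with consumers paying £68 and producers receiving £42.5 (the £25.5 wedge).
Revenue = t · Q = 25.5 · 94 = £2397.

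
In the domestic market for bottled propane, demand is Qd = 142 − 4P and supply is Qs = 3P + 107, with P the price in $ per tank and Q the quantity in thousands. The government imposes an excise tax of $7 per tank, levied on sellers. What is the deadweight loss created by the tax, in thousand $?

Before the tax: set 142 − 4P = 3P + 107 → P* = $5, Q* = 122.
With the tax collected from sellers, supply shifts: Qs = 3(P − 7) + 107.
Solving gives Q = 110 with buyers paying $8 and sellers receiving $1 (the $7 wedge).
Quantity falls by |ΔQ| = |122 − 110| = 12.
DWL = ½ · t · |ΔQ| = ½ · 7 · 12 = $42.

Deadweight loss = $42 thousand.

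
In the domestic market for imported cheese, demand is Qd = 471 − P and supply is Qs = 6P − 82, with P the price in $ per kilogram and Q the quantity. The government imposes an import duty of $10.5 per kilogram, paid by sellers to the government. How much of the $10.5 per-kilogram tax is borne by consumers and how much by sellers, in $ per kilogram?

Consumers bear $9 per kilogram; sellers bear $1.5 per kilogram.

Before the tax: set 471 − P = 6P − 82 → P* = $79, Q* = 392.
With the tax collected from sellers, supply shifts: Qs = 6(P − 10.5) − 82.
New equilibrium: consumers pay $88, sellers receive $77.5, Q = 383. (Wedge: Pb − Ps = 10.5.)
Burden on consumers: $9; on sellers: $1.5. (They sum to $10.5.)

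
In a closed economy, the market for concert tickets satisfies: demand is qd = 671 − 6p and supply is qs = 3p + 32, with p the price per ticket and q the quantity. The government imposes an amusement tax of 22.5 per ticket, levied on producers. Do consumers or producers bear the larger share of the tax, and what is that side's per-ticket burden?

Producers bear the larger share: 15 per ticket.

Before the tax: set 671 − 6p = 3p + 32 → p* = 71, q* = 245.
With the tax collected from producers, supply shifts: qs = 3(p − 22.5) + 32.
New equilibrium: consumers pay 78.5, producers receive 56, q = 200. (Wedge: pb − ps = 22.5.)
Per-ticket burden: consumers 7.5, producers 15.
Producers take the larger share because supply is less price-elastic here (demand slope 6 vs supply slope 3).
The less price-elastic side of the market bears the larger share of a per-unit tax.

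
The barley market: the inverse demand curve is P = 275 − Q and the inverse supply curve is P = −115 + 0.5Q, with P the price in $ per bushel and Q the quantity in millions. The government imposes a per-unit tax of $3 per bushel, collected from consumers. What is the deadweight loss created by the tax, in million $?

Inverting to Q(P) form: Qd = 275 − P; Qs = 2P + 230.
Before the tax: set 275 − P = 2P + 230 → P* = $15, Q* = 260.
With the tax collected from consumers, demand (in seller-price terms) shifts: Qd = 275 − (P + 3).
Solving gives Q = 258 with consumers paying $17 and sellers receiving $14 (the $3 wedge).
Quantity falls by |ΔQ| = |260 − 258| = 2.
DWL = ½ · t · |ΔQ| = ½ · 3 · 2 = $3.

Deadweight loss = $3 million.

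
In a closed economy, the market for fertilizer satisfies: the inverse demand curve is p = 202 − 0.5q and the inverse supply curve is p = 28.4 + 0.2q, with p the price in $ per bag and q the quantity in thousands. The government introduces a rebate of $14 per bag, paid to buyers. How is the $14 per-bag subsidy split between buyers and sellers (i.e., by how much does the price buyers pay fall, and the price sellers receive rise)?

Inverting to q(p) form: qd = 404 − 2p; qs = 5p − 142.
Before the subsidy: set 404 − 2p = 5p − 142 → p* = $78, q* = 248.
With a per-unit subsidy paid to buyers, each effectively pays p − 14, so demand becomes qd = 404 − 2(p − 14).
Solving gives q = 268 with buyers paying $68 and sellers receiving $82 (the $14 wedge).
Gain to buyers: $10; to sellers: $4. (They sum to $14.)

Buyers gain $10 per bag; sellers gain $4 per bag.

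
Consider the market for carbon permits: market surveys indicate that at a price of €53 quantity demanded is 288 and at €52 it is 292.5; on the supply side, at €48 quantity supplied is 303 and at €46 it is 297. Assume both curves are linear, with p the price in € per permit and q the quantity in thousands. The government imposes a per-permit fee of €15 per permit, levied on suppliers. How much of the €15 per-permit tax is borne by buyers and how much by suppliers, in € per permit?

Buyers bear €6 per permit; suppliers bear €9 per permit.

Demand slope: (292.5 − 288)/(52 − 53) = -4.5, so qd = 526.5 − 4.5p.
Supply slope: (297 − 303)/(46 − 48) = 3, so qs = 3p + 159.
Before the tax: set 526.5 − 4.5p = 3p + 159 → p* = €49, q* = 306.
With the tax collected from suppliers, supply shifts: qs = 3(p − 15) + 159.
New equilibrium: buyers pay €55, suppliers receive €40, q = 279. (Wedge: pb − ps = 15.)
Burden on buyers: €6; on suppliers: €9. (They sum to €15.)
The less price-elastic side of the market bears the larger share of a per-unit tax.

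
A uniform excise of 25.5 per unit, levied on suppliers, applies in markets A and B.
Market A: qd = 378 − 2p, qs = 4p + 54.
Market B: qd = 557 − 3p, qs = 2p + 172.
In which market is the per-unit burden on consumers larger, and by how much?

Market A, by 6.8.

Market A: pre-tax p* = 54, q* = 270; post-tax q = 236; per-unit burden on consumers = 17.
Market B: pre-tax p* = 77, q* = 326; post-tax q = 295.4; per-unit burden on consumers = 10.2.
Difference: 17 vs 10.2 → market A is larger by 6.8.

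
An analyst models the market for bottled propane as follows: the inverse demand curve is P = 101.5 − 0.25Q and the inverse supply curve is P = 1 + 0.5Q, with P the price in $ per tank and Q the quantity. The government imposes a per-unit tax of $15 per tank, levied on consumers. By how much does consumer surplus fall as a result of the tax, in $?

Inverting to Q(P) form: Qd = 406 − 4P; Qs = 2P − 2.
Without the tax, 406 − 4P = 2P − 2 gives 6P = 408, so P* = $68 and Q* = 134.
With the tax collected from consumers, demand (in seller-price terms) shifts: Qd = 406 − 4(P + 15).
Solving gives Q = 114 with consumers paying $73 and suppliers receiving $58 (the $15 wedge).
ΔCS is the trapezoid between Q = 114 and Q = 134 of height $5: ½ · (134 + 114) · 5 = $620.

Consumer surplus falls by $620.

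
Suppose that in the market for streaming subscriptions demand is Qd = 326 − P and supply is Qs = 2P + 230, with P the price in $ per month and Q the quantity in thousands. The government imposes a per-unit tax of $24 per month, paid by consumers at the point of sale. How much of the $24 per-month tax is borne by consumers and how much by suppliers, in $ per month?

Without the tax, 326 − P = 2P + 230 gives 3P = 96, so P* = $32 and Q* = 294.
With the tax collected from consumers, demand (in seller-price terms) shifts: Qd = 326 − (P + 24).
New equilibrium: consumers pay $48, suppliers receive $24, Q = 278. (Wedge: Pb − Ps = 24.)
Burden on consumers: $16; on suppliers: $8. (They sum to $24.)
The less price-elastic side of the market bears the larger share of a per-unit tax.

Consumers bear $16 per month; suppliers bear $8 per month.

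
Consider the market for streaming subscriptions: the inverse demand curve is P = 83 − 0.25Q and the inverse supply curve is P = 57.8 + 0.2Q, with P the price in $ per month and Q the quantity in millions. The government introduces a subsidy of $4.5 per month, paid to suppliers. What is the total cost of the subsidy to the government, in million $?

Government outlay = $297 million.

Inverting to Q(P) form: Qd = 332 − 4P; Qs = 5P − 289.
Before the subsidy: set 332 − 4P = 5P − 289 → P* = $69, Q* = 56.
With a per-unit subsidy paid to suppliers, each receives P + 4.5 per unit sold, so supply becomes Qs = 5(P + 4.5) − 289.
New equilibrium: buyers pay $66.5, suppliers receive $71, Q = 66. (Wedge: Pb − Ps = −4.5.)
Outlay = t · Q = 4.5 · 66 = $297.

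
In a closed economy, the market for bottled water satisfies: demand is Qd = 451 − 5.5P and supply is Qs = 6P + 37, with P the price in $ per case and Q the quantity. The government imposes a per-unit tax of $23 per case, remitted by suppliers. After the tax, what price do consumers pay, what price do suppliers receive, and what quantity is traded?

Without the tax, 451 − 5.5P = 6P + 37 gives 11.5P = 414, so P* = $36 and Q* = 253.
With the tax collected from suppliers, supply shifts: Qs = 6(P − 23) + 37.
New equilibrium: consumers pay $48, suppliers receive $25, Q = 187. (Wedge: Pb − Ps = 23.)
The less price-elastic side of the market bears the larger share of a per-unit tax.

Consumers pay $48; suppliers receive $25; quantity = 187.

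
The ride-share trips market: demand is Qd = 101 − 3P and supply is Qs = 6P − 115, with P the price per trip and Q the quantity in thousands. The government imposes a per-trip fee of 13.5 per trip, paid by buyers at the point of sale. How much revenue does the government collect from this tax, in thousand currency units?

Before the tax: set 101 − 3P = 6P − 115 → P* = 24, Q* = 29.
With the tax collected from buyers, demand (in seller-price terms) shifts: Qd = 101 − 3(P + 13.5).
Solving gives Q = 2 with buyers paying 33 and producers receiving 19.5 (the 13.5 wedge).
Revenue = t · Q = 13.5 · 2 = 27.

Tax revenue = 27 thousand.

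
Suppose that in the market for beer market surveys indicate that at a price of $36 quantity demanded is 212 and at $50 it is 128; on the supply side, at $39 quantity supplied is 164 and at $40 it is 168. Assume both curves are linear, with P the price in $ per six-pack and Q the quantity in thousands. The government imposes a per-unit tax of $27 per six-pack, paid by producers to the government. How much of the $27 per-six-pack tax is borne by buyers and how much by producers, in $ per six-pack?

Buyers bear $10.8 per six-pack; producers bear $16.2 per six-pack.

Demand slope: (128 − 212)/(50 − 36) = -6, so Qd = 428 − 6P.
Supply slope: (168 − 164)/(40 − 39) = 4, so Qs = 4P + 8.
Before the tax: set 428 − 6P = 4P + 8 → P* = $42, Q* = 176.
With the tax collected from producers, supply shifts: Qs = 4(P − 27) + 8.
New equilibrium: buyers pay $52.8, producers receive $25.8, Q = 111.2. (Wedge: Pb − Ps = 27.)
Burden on buyers: $10.8; on producers: $16.2. (They sum to $27.)
The less price-elastic side of the market bears the larger share of a per-unit tax.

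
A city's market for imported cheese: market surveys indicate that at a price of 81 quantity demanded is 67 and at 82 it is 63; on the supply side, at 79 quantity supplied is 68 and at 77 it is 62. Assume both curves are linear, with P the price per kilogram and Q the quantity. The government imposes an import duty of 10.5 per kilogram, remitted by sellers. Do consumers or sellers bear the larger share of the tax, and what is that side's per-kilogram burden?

Sellers bear the larger share: 6 per kilogram.

Demand slope: (63 − 67)/(82 − 81) = -4, so Qd = 391 − 4P.
Supply slope: (62 − 68)/(77 − 79) = 3, so Qs = 3P − 169.
Before the tax: set 391 − 4P = 3P − 169 → P* = 80, Q* = 71.
With the tax collected from sellers, supply shifts: Qs = 3(P − 10.5) − 169.
Solving gives Q = 53 with consumers paying 84.5 and sellers receiving 74 (the 10.5 wedge).
Per-kilogram burden: consumers 4.5, sellers 6.
Sellers take the larger share because supply is less price-elastic here (demand slope 4 vs supply slope 3).
The less price-elastic side of the market bears the larger share of a per-unit tax.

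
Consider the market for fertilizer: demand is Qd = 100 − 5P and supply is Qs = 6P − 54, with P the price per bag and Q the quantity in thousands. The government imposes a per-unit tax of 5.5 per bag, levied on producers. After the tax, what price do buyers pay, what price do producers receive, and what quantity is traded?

Buyers pay 17; producers receive 11.5; quantity = 15.

Before the tax: set 100 − 5P = 6P − 54 → P* = 14, Q* = 30.
With the tax collected from producers, supply shifts: Qs = 6(P − 5.5) − 54.
Solving gives Q = 15 with buyers paying 17 and producers receiving 11.5 (the 5.5 wedge).
The less price-elastic side of the market bears the larger share of a per-unit tax.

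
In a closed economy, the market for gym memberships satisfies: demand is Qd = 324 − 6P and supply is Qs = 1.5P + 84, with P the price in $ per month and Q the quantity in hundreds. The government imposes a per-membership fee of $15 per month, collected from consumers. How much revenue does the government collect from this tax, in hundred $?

Without the tax, 324 − 6P = 1.5P + 84 gives 7.5P = 240, so P* = $32 and Q* = 132.
With the tax collected from consumers, demand (in seller-price terms) shifts: Qd = 324 − 6(P + 15).
New equilibrium: consumers pay $35, sellers receive $20, Q = 114. (Wedge: Pb − Ps = 15.)
Revenue = t · Q = 15 · 114 = $1710.

Tax revenue = $1710 hundred.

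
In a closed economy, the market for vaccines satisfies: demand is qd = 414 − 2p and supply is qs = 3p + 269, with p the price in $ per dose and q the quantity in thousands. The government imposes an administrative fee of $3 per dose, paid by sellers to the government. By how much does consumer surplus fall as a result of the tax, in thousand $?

Without the tax, 414 − 2p = 3p + 269 gives 5p = 145, so p* = $29 and q* = 356.
With the tax collected from sellers, supply shifts: qs = 3(p − 3) + 269.
Solving gives q = 352.4 with consumers paying $30.8 and sellers receiving $27.8 (the $3 wedge).
ΔCS is the trapezoid between Q = 352.4 and Q = 356 of height $1.8: ½ · (356 + 352.4) · 1.8 = $637.56.

Consumer surplus falls by $637.56 thousand.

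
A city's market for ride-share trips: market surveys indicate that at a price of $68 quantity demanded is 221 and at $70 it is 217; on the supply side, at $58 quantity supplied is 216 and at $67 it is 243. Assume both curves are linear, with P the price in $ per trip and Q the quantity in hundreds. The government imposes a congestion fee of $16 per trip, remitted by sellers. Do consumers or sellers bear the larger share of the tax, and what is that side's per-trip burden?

Demand slope: (217 − 221)/(70 − 68) = -2, so Qd = 357 − 2P.
Supply slope: (243 − 216)/(67 − 58) = 3, so Qs = 3P + 42.
Without the tax, 357 − 2P = 3P + 42 gives 5P = 315, so P* = $63 and Q* = 231.
With the tax collected from sellers, supply shifts: Qs = 3(P − 16) + 42.
Solving gives Q = 211.8 with consumers paying $72.6 and sellers receiving $56.6 (the $16 wedge).
Per-trip burden: consumers $9.6, sellers $6.4.
Consumers take the larger share because demand is less price-elastic here (demand slope 2 vs supply slope 3).
The less price-elastic side of the market bears the larger share of a per-unit tax.

Consumers bear the larger share: $9.6 per trip.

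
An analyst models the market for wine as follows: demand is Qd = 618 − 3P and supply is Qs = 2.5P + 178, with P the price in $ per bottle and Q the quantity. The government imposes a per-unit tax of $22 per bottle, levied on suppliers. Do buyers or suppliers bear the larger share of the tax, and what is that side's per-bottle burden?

Suppliers bear the larger share: $12 per bottle.

Without the tax, 618 − 3P = 2.5P + 178 gives 5.5P = 440, so P* = $80 and Q* = 378.
With the tax collected from suppliers, supply shifts: Qs = 2.5(P − 22) + 178.
New equilibrium: buyers pay $90, suppliers receive $68, Q = 348. (Wedge: Pb − Ps = 22.)
Per-bottle burden: buyers $10, suppliers $12.
Suppliers take the larger share because supply is less price-elastic here (demand slope 3 vs supply slope 2.5).
The less price-elastic side of the market bears the larger share of a per-unit tax.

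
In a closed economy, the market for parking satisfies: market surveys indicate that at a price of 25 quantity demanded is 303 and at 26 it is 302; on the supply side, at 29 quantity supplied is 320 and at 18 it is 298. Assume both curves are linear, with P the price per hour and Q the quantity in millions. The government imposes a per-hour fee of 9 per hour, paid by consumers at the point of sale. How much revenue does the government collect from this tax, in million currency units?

Demand slope: (302 − 303)/(26 − 25) = -1, so Qd = 328 − P.
Supply slope: (298 − 320)/(18 − 29) = 2, so Qs = 2P + 262.
Without the tax, 328 − P = 2P + 262 gives 3P = 66, so P* = 22 and Q* = 306.
With the tax collected from consumers, demand (in seller-price terms) shifts: Qd = 328 − (P + 9).
New equilibrium: consumers pay 28, sellers receive 19, Q = 300. (Wedge: Pb − Ps = 9.)
Revenue = t · Q = 9 · 300 = 2700.

Tax revenue = 2700 million.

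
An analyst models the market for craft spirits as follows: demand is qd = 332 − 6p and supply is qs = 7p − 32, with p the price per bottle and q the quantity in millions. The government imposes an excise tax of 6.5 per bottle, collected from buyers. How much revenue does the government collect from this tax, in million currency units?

Without the tax, 332 − 6p = 7p − 32 gives 13p = 364, so p* = 28 and q* = 164.
With the tax collected from buyers, demand (in seller-price terms) shifts: qd = 332 − 6(p + 6.5).
Solving gives q = 143 with buyers paying 31.5 and producers receiving 25 (the 6.5 wedge).
Revenue = t · Q = 6.5 · 143 = 929.5.

Tax revenue = 929.5 million.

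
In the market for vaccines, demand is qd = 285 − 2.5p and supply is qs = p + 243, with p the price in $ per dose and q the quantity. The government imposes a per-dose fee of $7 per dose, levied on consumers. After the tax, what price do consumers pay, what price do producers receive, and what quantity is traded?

Before the tax: set 285 − 2.5p = p + 243 → p* = $12, q* = 255.
With the tax collected from consumers, demand (in seller-price terms) shifts: qd = 285 − 2.5(p + 7).
Solving gives q = 250 with consumers paying $14 and producers receiving $7 (the $7 wedge).

Consumers pay $14; producers receive $7; quantity = 250.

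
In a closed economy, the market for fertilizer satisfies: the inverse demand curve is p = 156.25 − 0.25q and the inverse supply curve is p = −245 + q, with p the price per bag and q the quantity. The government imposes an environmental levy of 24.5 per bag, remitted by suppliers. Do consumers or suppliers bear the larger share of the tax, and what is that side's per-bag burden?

Suppliers bear the larger share: 19.6 per bag.

Rewrite in direct form: qd = 625 − 4p and qs = p + 245.
Before the tax: set 625 − 4p = p + 245 → p* = 76, q* = 321.
With the tax collected from suppliers, supply shifts: qs = (p − 24.5) + 245.
New equilibrium: consumers pay 80.9, suppliers receive 56.4, q = 301.4. (Wedge: pb − ps = 24.5.)
Per-bag burden: consumers 4.9, suppliers 19.6.
Suppliers take the larger share because supply is less price-elastic here (demand slope 4 vs supply slope 1).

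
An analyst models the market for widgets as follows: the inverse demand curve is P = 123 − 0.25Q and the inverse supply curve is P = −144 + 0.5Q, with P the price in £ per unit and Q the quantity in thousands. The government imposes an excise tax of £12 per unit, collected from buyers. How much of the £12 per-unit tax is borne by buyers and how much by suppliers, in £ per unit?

Rewrite in direct form: Qd = 492 − 4P and Qs = 2P + 288.
Before the tax: set 492 − 4P = 2P + 288 → P* = £34, Q* = 356.
With the tax collected from buyers, demand (in seller-price terms) shifts: Qd = 492 − 4(P + 12).
Solving gives Q = 340 with buyers paying £38 and suppliers receiving £26 (the £12 wedge).
Burden on buyers: £4; on suppliers: £8. (They sum to £12.)
The less price-elastic side of the market bears the larger share of a per-unit tax.

Buyers bear £4 per unit; suppliers bear £8 per unit.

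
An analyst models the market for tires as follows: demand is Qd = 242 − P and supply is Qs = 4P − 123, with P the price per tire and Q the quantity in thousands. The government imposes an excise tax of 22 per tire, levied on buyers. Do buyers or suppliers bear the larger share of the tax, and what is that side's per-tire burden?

Without the tax, 242 − P = 4P − 123 gives 5P = 365, so P* = 73 and Q* = 169.
With the tax collected from buyers, demand (in seller-price terms) shifts: Qd = 242 − (P + 22).
Solving gives Q = 151.4 with buyers paying 90.6 and suppliers receiving 68.6 (the 22 wedge).
Per-tire burden: buyers 17.6, suppliers 4.4.
Buyers take the larger share because demand is less price-elastic here (demand slope 1 vs supply slope 4).

Buyers bear the larger share: 17.6 per tire.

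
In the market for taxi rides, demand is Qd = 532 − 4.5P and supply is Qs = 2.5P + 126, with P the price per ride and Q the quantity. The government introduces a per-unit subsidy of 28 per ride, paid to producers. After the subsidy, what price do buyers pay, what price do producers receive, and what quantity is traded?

Without the subsidy, 532 − 4.5P = 2.5P + 126 gives 7P = 406, so P* = 58 and Q* = 271.
With a per-unit subsidy paid to producers, each receives P + 28 per unit sold, so supply becomes Qs = 2.5(P + 28) + 126.
New equilibrium: buyers pay 48, producers receive 76, Q = 316. (Wedge: Pb − Ps = −28.)

Buyers pay 48; producers receive 76; quantity = 316.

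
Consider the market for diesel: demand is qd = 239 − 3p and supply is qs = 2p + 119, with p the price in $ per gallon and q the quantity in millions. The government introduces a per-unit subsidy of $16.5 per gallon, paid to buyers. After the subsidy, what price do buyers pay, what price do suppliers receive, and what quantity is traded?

Buyers pay $17.4; suppliers receive $33.9; quantity = 186.8.

Without the subsidy, 239 − 3p = 2p + 119 gives 5p = 120, so p* = $24 and q* = 167.
With a per-unit subsidy paid to buyers, each effectively pays p − 16.5, so demand becomes qd = 239 − 3(p − 16.5).
Solving gives q = 186.8 with buyers paying $17.4 and suppliers receiving $33.9 (the $16.5 wedge).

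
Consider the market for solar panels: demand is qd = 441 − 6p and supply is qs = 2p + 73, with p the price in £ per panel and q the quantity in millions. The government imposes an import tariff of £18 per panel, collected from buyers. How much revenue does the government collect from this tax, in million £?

Without the tax, 441 − 6p = 2p + 73 gives 8p = 368, so p* = £46 and q* = 165.
With the tax collected from buyers, demand (in seller-price terms) shifts: qd = 441 − 6(p + 18).
New equilibrium: buyers pay £50.5, suppliers receive £32.5, q = 138. (Wedge: pb − ps = 18.)
Revenue = t · Q = 18 · 138 = £2484.

Tax revenue = £2484 million.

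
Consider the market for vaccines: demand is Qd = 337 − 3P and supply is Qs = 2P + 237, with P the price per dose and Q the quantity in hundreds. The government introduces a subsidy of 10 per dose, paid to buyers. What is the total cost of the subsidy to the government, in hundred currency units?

Government outlay = 2890 hundred.

Before the subsidy: set 337 − 3P = 2P + 237 → P* = 20, Q* = 277.
With a per-unit subsidy paid to buyers, each effectively pays P − 10, so demand becomes Qd = 337 − 3(P − 10).
Solving gives Q = 289 with buyers paying 16 and producers receiving 26 (the 10 wedge).
Outlay = t · Q = 10 · 289 = 2890.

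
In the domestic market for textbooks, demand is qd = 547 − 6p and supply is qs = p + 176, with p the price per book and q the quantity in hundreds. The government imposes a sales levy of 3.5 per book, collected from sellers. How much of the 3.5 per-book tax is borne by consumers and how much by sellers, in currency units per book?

Consumers bear 0.5 per book; sellers bear 3 per book.

Without the tax, 547 − 6p = p + 176 gives 7p = 371, so p* = 53 and q* = 229.
With the tax collected from sellers, supply shifts: qs = (p − 3.5) + 176.
New equilibrium: consumers pay 53.5, sellers receive 50, q = 226. (Wedge: pb − ps = 3.5.)
Burden on consumers: 0.5; on sellers: 3. (They sum to 3.5.)
The less price-elastic side of the market bears the larger share of a per-unit tax.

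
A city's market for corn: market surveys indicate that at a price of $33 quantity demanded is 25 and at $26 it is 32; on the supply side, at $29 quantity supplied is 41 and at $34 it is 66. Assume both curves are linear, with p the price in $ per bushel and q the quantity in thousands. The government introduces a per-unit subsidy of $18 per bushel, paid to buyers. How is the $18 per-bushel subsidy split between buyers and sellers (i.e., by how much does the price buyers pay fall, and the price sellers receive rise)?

Buyers gain $15 per bushel; sellers gain $3 per bushel.

Demand slope: (32 − 25)/(26 − 33) = -1, so qd = 58 − p.
Supply slope: (66 − 41)/(34 − 29) = 5, so qs = 5p − 104.
Before the subsidy: set 58 − p = 5p − 104 → p* = $27, q* = 31.
With a per-unit subsidy paid to buyers, each effectively pays p − 18, so demand becomes qd = 58 − (p − 18).
Solving gives q = 46 with buyers paying $12 and sellers receiving $30 (the $18 wedge).
Gain to buyers: $15; to sellers: $3. (They sum to $18.)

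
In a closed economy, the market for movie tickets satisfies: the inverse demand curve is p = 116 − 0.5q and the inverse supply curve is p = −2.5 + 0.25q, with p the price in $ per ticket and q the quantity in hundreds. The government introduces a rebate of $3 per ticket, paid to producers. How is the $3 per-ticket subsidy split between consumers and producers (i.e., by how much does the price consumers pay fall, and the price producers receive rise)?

Consumers gain $2 per ticket; producers gain $1 per ticket.

Inverting to q(p) form: qd = 232 − 2p; qs = 4p + 10.
Before the subsidy: set 232 − 2p = 4p + 10 → p* = $37, q* = 158.
With a per-unit subsidy paid to producers, each receives p + 3 per unit sold, so supply becomes qs = 4(p + 3) + 10.
New equilibrium: consumers pay $35, producers receive $38, q = 162. (Wedge: pb − ps = −3.)
Gain to consumers: $2; to producers: $1. (They sum to $3.)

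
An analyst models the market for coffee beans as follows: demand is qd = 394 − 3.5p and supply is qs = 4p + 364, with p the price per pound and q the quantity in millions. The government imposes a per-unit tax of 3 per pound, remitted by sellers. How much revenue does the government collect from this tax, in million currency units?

Before the tax: set 394 − 3.5p = 4p + 364 → p* = 4, q* = 380.
With the tax collected from sellers, supply shifts: qs = 4(p − 3) + 364.
Solving gives q = 374.4 with buyers paying 5.6 and sellers receiving 2.6 (the 3 wedge).
Revenue = t · Q = 3 · 374.4 = 1123.2.

Tax revenue = 1123.2 million.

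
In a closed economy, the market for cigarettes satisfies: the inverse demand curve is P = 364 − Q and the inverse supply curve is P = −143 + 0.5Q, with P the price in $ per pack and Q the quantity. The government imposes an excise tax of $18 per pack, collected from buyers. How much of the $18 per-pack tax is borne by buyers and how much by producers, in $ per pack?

Buyers bear $12 per pack; producers bear $6 per pack.

Rewrite in direct form: Qd = 364 − P and Qs = 2P + 286.
Before the tax: set 364 − P = 2P + 286 → P* = $26, Q* = 338.
With the tax collected from buyers, demand (in seller-price terms) shifts: Qd = 364 − (P + 18).
Solving gives Q = 326 with buyers paying $38 and producers receiving $20 (the $18 wedge).
Burden on buyers: $12; on producers: $6. (They sum to $18.)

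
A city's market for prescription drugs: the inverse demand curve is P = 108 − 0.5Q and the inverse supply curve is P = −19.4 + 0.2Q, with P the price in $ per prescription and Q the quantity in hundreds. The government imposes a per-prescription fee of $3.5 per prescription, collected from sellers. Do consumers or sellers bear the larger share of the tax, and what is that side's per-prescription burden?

Consumers bear the larger share: $2.5 per prescription.

Inverting to Q(P) form: Qd = 216 − 2P; Qs = 5P + 97.
Before the tax: set 216 − 2P = 5P + 97 → P* = $17, Q* = 182.
With the tax collected from sellers, supply shifts: Qs = 5(P − 3.5) + 97.
New equilibrium: consumers pay $19.5, sellers receive $16, Q = 177. (Wedge: Pb − Ps = 3.5.)
Per-prescription burden: consumers $2.5, sellers $1.
Consumers take the larger share because demand is less price-elastic here (demand slope 2 vs supply slope 5).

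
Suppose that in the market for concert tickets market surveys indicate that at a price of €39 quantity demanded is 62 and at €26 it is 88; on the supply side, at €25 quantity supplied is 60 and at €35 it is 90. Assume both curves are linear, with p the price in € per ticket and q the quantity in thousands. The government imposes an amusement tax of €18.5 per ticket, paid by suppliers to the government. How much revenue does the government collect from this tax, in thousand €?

Demand slope: (88 − 62)/(26 − 39) = -2, so qd = 140 − 2p.
Supply slope: (90 − 60)/(35 − 25) = 3, so qs = 3p − 15.
Before the tax: set 140 − 2p = 3p − 15 → p* = €31, q* = 78.
With the tax collected from suppliers, supply shifts: qs = 3(p − 18.5) − 15.
New equilibrium: buyers pay €42.1, suppliers receive €23.6, q = 55.8. (Wedge: pb − ps = 18.5.)
Revenue = t · Q = 18.5 · 55.8 = €1032.3.

Tax revenue = €1032.3 thousand.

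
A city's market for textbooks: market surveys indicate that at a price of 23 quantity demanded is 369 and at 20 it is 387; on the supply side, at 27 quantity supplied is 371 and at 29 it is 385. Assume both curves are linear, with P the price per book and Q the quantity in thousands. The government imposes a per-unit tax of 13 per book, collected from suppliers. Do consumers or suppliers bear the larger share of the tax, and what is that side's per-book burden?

Demand slope: (387 − 369)/(20 − 23) = -6, so Qd = 507 − 6P.
Supply slope: (385 − 371)/(29 − 27) = 7, so Qs = 7P + 182.
Before the tax: set 507 − 6P = 7P + 182 → P* = 25, Q* = 357.
With the tax collected from suppliers, supply shifts: Qs = 7(P − 13) + 182.
Solving gives Q = 315 with consumers paying 32 and suppliers receiving 19 (the 13 wedge).
Per-book burden: consumers 7, suppliers 6.
Consumers take the larger share because demand is less price-elastic here (demand slope 6 vs supply slope 7).
The less price-elastic side of the market bears the larger share of a per-unit tax.

Consumers bear the larger share: 7 per book.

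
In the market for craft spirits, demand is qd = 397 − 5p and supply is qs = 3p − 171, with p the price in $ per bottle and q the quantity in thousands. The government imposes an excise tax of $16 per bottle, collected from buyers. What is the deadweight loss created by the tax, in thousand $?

Deadweight loss = $240 thousand.

Without the tax, 397 − 5p = 3p − 171 gives 8p = 568, so p* = $71 and q* = 42.
With the tax collected from buyers, demand (in seller-price terms) shifts: qd = 397 − 5(p + 16).
New equilibrium: buyers pay $77, suppliers receive $61, q = 12. (Wedge: pb − ps = 16.)
Quantity falls by |ΔQ| = |42 − 12| = 30.
DWL = ½ · t · |ΔQ| = ½ · 16 · 30 = $240.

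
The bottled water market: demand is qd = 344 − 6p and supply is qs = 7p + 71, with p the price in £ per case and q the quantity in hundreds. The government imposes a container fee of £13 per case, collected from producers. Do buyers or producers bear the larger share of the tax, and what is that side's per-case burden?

Buyers bear the larger share: £7 per case.

Before the tax: set 344 − 6p = 7p + 71 → p* = £21, q* = 218.
With the tax collected from producers, supply shifts: qs = 7(p − 13) + 71.
New equilibrium: buyers pay £28, producers receive £15, q = 176. (Wedge: pb − ps = 13.)
Per-case burden: buyers £7, producers £6.
Buyers take the larger share because demand is less price-elastic here (demand slope 6 vs supply slope 7).
The less price-elastic side of the market bears the larger share of a per-unit tax.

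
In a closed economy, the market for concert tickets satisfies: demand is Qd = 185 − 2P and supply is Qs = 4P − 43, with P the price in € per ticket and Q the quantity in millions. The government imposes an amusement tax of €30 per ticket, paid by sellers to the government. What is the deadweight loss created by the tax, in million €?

Without the tax, 185 − 2P = 4P − 43 gives 6P = 228, so P* = €38 and Q* = 109.
With the tax collected from sellers, supply shifts: Qs = 4(P − 30) − 43.
New equilibrium: buyers pay €58, sellers receive €28, Q = 69. (Wedge: Pb − Ps = 30.)
Quantity falls by |ΔQ| = |109 − 69| = 40.
DWL = ½ · t · |ΔQ| = ½ · 30 · 40 = €600.

Deadweight loss = €600 million.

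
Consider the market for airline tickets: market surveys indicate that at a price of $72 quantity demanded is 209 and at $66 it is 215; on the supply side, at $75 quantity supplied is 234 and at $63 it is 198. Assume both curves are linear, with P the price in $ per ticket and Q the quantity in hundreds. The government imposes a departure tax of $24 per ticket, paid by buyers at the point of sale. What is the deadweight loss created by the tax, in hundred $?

Demand slope: (215 − 209)/(66 − 72) = -1, so Qd = 281 − P.
Supply slope: (198 − 234)/(63 − 75) = 3, so Qs = 3P + 9.
Without the tax, 281 − P = 3P + 9 gives 4P = 272, so P* = $68 and Q* = 213.
With the tax collected from buyers, demand (in seller-price terms) shifts: Qd = 281 − (P + 24).
New equilibrium: buyers pay $86, producers receive $62, Q = 195. (Wedge: Pb − Ps = 24.)
Quantity falls by |ΔQ| = |213 − 195| = 18.
DWL = ½ · t · |ΔQ| = ½ · 24 · 18 = $216.

Deadweight loss = $216 hundred.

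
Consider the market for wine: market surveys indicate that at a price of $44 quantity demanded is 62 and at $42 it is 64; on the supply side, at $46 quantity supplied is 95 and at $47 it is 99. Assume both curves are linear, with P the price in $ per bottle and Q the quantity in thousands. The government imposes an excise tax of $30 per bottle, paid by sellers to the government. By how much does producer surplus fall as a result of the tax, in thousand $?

Demand slope: (64 − 62)/(42 − 44) = -1, so Qd = 106 − P.
Supply slope: (99 − 95)/(47 − 46) = 4, so Qs = 4P − 89.
Before the tax: set 106 − P = 4P − 89 → P* = $39, Q* = 67.
With the tax collected from sellers, supply shifts: Qs = 4(P − 30) − 89.
New equilibrium: buyers pay $63, sellers receive $33, Q = 43. (Wedge: Pb − Ps = 30.)
ΔPS is the trapezoid between Q = 43 and Q = 67 of height $6: ½ · (67 + 43) · 6 = $330.

Producer surplus falls by $330 thousand.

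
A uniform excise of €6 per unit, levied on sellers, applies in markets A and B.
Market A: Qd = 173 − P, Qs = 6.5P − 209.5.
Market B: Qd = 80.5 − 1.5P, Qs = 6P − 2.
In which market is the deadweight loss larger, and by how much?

Market B, by €6.

Market A: pre-tax P* = €51, Q* = 122; post-tax Q = 116.8; deadweight loss = €15.6.
Market B: pre-tax P* = €11, Q* = 64; post-tax Q = 56.8; deadweight loss = €21.6.
Difference: €15.6 vs €21.6 → market B is larger by €6.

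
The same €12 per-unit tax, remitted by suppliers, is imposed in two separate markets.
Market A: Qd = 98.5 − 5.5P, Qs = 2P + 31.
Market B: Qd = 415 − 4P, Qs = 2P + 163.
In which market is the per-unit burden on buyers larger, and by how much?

Market A: pre-tax P* = €9, Q* = 49; post-tax Q = 31.4; per-unit burden on buyers = €3.2.
Market B: pre-tax P* = €42, Q* = 247; post-tax Q = 231; per-unit burden on buyers = €4.
Difference: €3.2 vs €4 → market B is larger by €0.8.

Market B, by €0.8.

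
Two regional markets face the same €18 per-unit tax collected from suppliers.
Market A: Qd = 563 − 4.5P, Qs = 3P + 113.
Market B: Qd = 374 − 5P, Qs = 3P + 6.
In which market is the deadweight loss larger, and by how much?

Market A: pre-tax P* = €60, Q* = 293; post-tax Q = 260.6; deadweight loss = €291.6.
Market B: pre-tax P* = €46, Q* = 144; post-tax Q = 110.25; deadweight loss = €303.75.
Difference: €291.6 vs €303.75 → market B is larger by €12.15.

Market B, by €12.15.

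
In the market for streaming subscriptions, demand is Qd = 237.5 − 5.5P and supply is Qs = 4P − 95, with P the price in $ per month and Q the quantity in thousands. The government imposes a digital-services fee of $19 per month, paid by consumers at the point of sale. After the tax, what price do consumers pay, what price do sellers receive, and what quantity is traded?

Before the tax: set 237.5 − 5.5P = 4P − 95 → P* = $35, Q* = 45.
With the tax collected from consumers, demand (in seller-price terms) shifts: Qd = 237.5 − 5.5(P + 19).
New equilibrium: consumers pay $43, sellers receive $24, Q = 1. (Wedge: Pb − Ps = 19.)
The less price-elastic side of the market bears the larger share of a per-unit tax.

Consumers pay $43; sellers receive $24; quantity = 1.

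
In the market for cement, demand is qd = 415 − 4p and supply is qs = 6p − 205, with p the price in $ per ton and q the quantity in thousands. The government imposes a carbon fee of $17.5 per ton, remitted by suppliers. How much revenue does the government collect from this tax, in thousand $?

Without the tax, 415 − 4p = 6p − 205 gives 10p = 620, so p* = $62 and q* = 167.
With the tax collected from suppliers, supply shifts: qs = 6(p − 17.5) − 205.
Solving gives q = 125 with buyers paying $72.5 and suppliers receiving $55 (the $17.5 wedge).
Revenue = t · Q = 17.5 · 125 = $2187.5.

Tax revenue = $2187.5 thousand.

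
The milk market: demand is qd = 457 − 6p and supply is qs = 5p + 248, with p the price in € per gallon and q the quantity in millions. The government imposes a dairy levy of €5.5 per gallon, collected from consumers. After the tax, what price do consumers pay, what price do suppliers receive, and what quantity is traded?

Without the tax, 457 − 6p = 5p + 248 gives 11p = 209, so p* = €19 and q* = 343.
With the tax collected from consumers, demand (in seller-price terms) shifts: qd = 457 − 6(p + 5.5).
New equilibrium: consumers pay €21.5, suppliers receive €16, q = 328. (Wedge: pb − ps = 5.5.)
The less price-elastic side of the market bears the larger share of a per-unit tax.

Consumers pay €21.5; suppliers receive €16; quantity = 328.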